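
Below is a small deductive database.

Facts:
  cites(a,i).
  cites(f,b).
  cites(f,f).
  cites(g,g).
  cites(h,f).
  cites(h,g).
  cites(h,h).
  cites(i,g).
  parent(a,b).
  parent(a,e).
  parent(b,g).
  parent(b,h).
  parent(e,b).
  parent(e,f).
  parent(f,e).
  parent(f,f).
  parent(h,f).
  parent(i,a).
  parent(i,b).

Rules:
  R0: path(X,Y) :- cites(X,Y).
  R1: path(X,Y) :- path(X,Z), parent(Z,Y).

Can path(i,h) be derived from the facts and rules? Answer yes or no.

round 1: derive path(a,i) via R0 from cites(a,i)
round 1: derive path(f,b) via R0 from cites(f,b)
round 1: derive path(f,f) via R0 from cites(f,f)
round 1: derive path(g,g) via R0 from cites(g,g)
round 1: derive path(h,f) via R0 from cites(h,f)
round 1: derive path(h,g) via R0 from cites(h,g)
round 1: derive path(h,h) via R0 from cites(h,h)
round 1: derive path(i,g) via R0 from cites(i,g)
round 2: derive path(a,a) via R1 from path(a,i), parent(i,a)
round 2: derive path(a,b) via R1 from path(a,i), parent(i,b)
round 2: derive path(f,e) via R1 from path(f,f), parent(f,e)
round 2: derive path(f,g) via R1 from path(f,b), parent(b,g)
round 2: derive path(f,h) via R1 from path(f,b), parent(b,h)
round 2: derive path(h,e) via R1 from path(h,f), parent(f,e)
round 3: derive path(a,e) via R1 from path(a,a), parent(a,e)
round 3: derive path(a,g) via R1 from path(a,b), parent(b,g)
round 3: derive path(a,h) via R1 from path(a,b), parent(b,h)
round 3: derive path(h,b) via R1 from path(h,e), parent(e,b)
round 4: derive path(a,f) via R1 from path(a,e), parent(e,f)

no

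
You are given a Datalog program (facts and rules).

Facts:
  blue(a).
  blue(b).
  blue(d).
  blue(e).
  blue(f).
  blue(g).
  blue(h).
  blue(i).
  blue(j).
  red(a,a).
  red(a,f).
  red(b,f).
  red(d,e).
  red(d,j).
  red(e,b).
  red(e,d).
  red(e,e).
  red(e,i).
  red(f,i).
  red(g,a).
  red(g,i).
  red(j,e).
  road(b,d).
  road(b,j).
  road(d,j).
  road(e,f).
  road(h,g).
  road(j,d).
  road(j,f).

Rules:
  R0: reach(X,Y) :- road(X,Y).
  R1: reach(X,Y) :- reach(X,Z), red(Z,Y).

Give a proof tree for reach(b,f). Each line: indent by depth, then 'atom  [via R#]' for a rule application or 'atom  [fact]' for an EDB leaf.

reach(b,f)  [via R1]
  reach(b,b)  [via R1]
    reach(b,e)  [via R1]
      reach(b,d)  [via R0]
        road(b,d)  [fact]
      red(d,e)  [fact]
    red(e,b)  [fact]
  red(b,f)  [fact]

round 1: derive reach(b,d) via R0 from road(b,d)
round 1: derive reach(b,j) via R0 from road(b,j)
round 1: derive reach(d,j) via R0 from road(d,j)
round 1: derive reach(e,f) via R0 from road(e,f)
round 1: derive reach(h,g) via R0 from road(h,g)
round 1: derive reach(j,d) via R0 from road(j,d)
round 1: derive reach(j,f) via R0 from road(j,f)
round 2: derive reach(b,e) via R1 from reach(b,d), red(d,e)
round 2: derive reach(d,e) via R1 from reach(d,j), red(j,e)
round 2: derive reach(e,i) via R1 from reach(e,f), red(f,i)
round 2: derive reach(h,a) via R1 from reach(h,g), red(g,a)
round 2: derive reach(h,i) via R1 from reach(h,g), red(g,i)
round 2: derive reach(j,e) via R1 from reach(j,d), red(d,e)
round 2: derive reach(j,i) via R1 from reach(j,f), red(f,i)
round 2: derive reach(j,j) via R1 from reach(j,d), red(d,j)
round 3: derive reach(b,b) via R1 from reach(b,e), red(e,b)
round 3: derive reach(b,i) via R1 from reach(b,e), red(e,i)
round 3: derive reach(d,b) via R1 from reach(d,e), red(e,b)
round 3: derive reach(d,d) via R1 from reach(d,e), red(e,d)
round 3: derive reach(d,i) via R1 from reach(d,e), red(e,i)
round 3: derive reach(h,f) via R1 from reach(h,a), red(a,f)
round 3: derive reach(j,b) via R1 from reach(j,e), red(e,b)
round 4: derive reach(b,f) via R1 from reach(b,b), red(b,f)
round 4: derive reach(d,f) via R1 from reach(d,b), red(b,f)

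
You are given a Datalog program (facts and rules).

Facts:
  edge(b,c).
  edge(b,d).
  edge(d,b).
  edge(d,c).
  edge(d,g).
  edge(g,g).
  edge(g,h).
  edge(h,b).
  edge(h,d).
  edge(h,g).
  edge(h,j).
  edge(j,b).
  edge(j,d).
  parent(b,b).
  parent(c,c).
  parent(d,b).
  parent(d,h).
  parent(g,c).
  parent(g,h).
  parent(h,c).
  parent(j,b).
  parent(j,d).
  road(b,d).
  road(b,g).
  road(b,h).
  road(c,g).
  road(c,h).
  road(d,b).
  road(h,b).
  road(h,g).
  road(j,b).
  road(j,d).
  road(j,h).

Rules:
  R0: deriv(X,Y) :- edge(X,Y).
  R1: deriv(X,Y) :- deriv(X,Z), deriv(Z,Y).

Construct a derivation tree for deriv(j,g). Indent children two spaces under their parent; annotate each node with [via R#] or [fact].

deriv(j,g)  [via R1]
  deriv(j,d)  [via R0]
    edge(j,d)  [fact]
  deriv(d,g)  [via R0]
    edge(d,g)  [fact]

round 1: derive deriv(b,c) via R0 from edge(b,c)
round 1: derive deriv(b,d) via R0 from edge(b,d)
round 1: derive deriv(d,b) via R0 from edge(d,b)
round 1: derive deriv(d,c) via R0 from edge(d,c)
round 1: derive deriv(d,g) via R0 from edge(d,g)
round 1: derive deriv(g,g) via R0 from edge(g,g)
round 1: derive deriv(g,h) via R0 from edge(g,h)
round 1: derive deriv(h,b) via R0 from edge(h,b)
round 1: derive deriv(h,d) via R0 from edge(h,d)
round 1: derive deriv(h,g) via R0 from edge(h,g)
round 1: derive deriv(h,j) via R0 from edge(h,j)
round 1: derive deriv(j,b) via R0 from edge(j,b)
round 1: derive deriv(j,d) via R0 from edge(j,d)
round 2: derive deriv(b,b) via R1 from deriv(b,d), deriv(d,b)
round 2: derive deriv(b,g) via R1 from deriv(b,d), deriv(d,g)
round 2: derive deriv(d,d) via R1 from deriv(d,b), deriv(b,d)
round 2: derive deriv(d,h) via R1 from deriv(d,g), deriv(g,h)
round 2: derive deriv(g,b) via R1 from deriv(g,h), deriv(h,b)
round 2: derive deriv(g,d) via R1 from deriv(g,h), deriv(h,d)
round 2: derive deriv(g,j) via R1 from deriv(g,h), deriv(h,j)
round 2: derive deriv(h,c) via R1 from deriv(h,b), deriv(b,c)
round 2: derive deriv(h,h) via R1 from deriv(h,g), deriv(g,h)
round 2: derive deriv(j,c) via R1 from deriv(j,b), deriv(b,c)
round 2: derive deriv(j,g) via R1 from deriv(j,d), deriv(d,g)
round 3: derive deriv(b,h) via R1 from deriv(b,d), deriv(d,h)
round 3: derive deriv(b,j) via R1 from deriv(b,g), deriv(g,j)
round 3: derive deriv(d,j) via R1 from deriv(d,g), deriv(g,j)
round 3: derive deriv(g,c) via R1 from deriv(g,b), deriv(b,c)
round 3: derive deriv(j,h) via R1 from deriv(j,d), deriv(d,h)
round 3: derive deriv(j,j) via R1 from deriv(j,g), deriv(g,j)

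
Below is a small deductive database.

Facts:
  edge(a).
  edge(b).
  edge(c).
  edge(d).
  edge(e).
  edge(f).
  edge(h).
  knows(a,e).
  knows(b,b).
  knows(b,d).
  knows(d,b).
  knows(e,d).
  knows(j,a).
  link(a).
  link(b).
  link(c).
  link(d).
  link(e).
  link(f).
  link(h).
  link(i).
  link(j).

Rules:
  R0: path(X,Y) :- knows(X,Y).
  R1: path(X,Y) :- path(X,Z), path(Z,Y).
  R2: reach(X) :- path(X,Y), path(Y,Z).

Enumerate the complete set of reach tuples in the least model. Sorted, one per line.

round 1: derive path(a,e) via R0 from knows(a,e)
round 1: derive path(b,b) via R0 from knows(b,b)
round 1: derive path(b,d) via R0 from knows(b,d)
round 1: derive path(d,b) via R0 from knows(d,b)
round 1: derive path(e,d) via R0 from knows(e,d)
round 1: derive path(j,a) via R0 from knows(j,a)
round 2: derive path(a,d) via R1 from path(a,e), path(e,d)
round 2: derive path(d,d) via R1 from path(d,b), path(b,d)
round 2: derive path(e,b) via R1 from path(e,d), path(d,b)
round 2: derive path(j,e) via R1 from path(j,a), path(a,e)
round 2: derive reach(a) via R2 from path(a,e), path(e,d)
round 2: derive reach(b) via R2 from path(b,b), path(b,b)
round 2: derive reach(d) via R2 from path(d,b), path(b,b)
round 2: derive reach(e) via R2 from path(e,d), path(d,b)
round 2: derive reach(j) via R2 from path(j,a), path(a,e)
round 3: derive path(a,b) via R1 from path(a,d), path(d,b)
round 3: derive path(j,b) via R1 from path(j,e), path(e,b)
round 3: derive path(j,d) via R1 from path(j,a), path(a,d)

reach(a)
reach(b)
reach(d)
reach(e)
reach(j)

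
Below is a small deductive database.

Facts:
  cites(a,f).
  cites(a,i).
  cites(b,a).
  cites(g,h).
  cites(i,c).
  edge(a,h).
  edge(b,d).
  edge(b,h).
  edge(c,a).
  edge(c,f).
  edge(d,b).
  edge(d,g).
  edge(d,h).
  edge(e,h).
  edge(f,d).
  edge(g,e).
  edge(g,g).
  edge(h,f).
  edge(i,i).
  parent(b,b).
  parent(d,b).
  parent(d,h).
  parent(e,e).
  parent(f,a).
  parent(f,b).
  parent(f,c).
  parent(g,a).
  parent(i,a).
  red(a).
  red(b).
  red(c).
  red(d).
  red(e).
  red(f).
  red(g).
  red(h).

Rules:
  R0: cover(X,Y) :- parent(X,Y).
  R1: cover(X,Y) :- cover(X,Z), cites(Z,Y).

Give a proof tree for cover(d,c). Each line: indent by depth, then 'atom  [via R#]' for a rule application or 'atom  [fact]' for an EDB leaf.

cover(d,c)  [via R1]
  cover(d,i)  [via R1]
    cover(d,a)  [via R1]
      cover(d,b)  [via R0]
        parent(d,b)  [fact]
      cites(b,a)  [fact]
    cites(a,i)  [fact]
  cites(i,c)  [fact]

round 1: derive cover(b,b) via R0 from parent(b,b)
round 1: derive cover(d,b) via R0 from parent(d,b)
round 1: derive cover(d,h) via R0 from parent(d,h)
round 1: derive cover(e,e) via R0 from parent(e,e)
round 1: derive cover(f,a) via R0 from parent(f,a)
round 1: derive cover(f,b) via R0 from parent(f,b)
round 1: derive cover(f,c) via R0 from parent(f,c)
round 1: derive cover(g,a) via R0 from parent(g,a)
round 1: derive cover(i,a) via R0 from parent(i,a)
round 2: derive cover(b,a) via R1 from cover(b,b), cites(b,a)
round 2: derive cover(d,a) via R1 from cover(d,b), cites(b,a)
round 2: derive cover(f,f) via R1 from cover(f,a), cites(a,f)
round 2: derive cover(f,i) via R1 from cover(f,a), cites(a,i)
round 2: derive cover(g,f) via R1 from cover(g,a), cites(a,f)
round 2: derive cover(g,i) via R1 from cover(g,a), cites(a,i)
round 2: derive cover(i,f) via R1 from cover(i,a), cites(a,f)
round 2: derive cover(i,i) via R1 from cover(i,a), cites(a,i)
round 3: derive cover(b,f) via R1 from cover(b,a), cites(a,f)
round 3: derive cover(b,i) via R1 from cover(b,a), cites(a,i)
round 3: derive cover(d,f) via R1 from cover(d,a), cites(a,f)
round 3: derive cover(d,i) via R1 from cover(d,a), cites(a,i)
round 3: derive cover(g,c) via R1 from cover(g,i), cites(i,c)
round 3: derive cover(i,c) via R1 from cover(i,i), cites(i,c)
round 4: derive cover(b,c) via R1 from cover(b,i), cites(i,c)
round 4: derive cover(d,c) via R1 from cover(d,i), cites(i,c)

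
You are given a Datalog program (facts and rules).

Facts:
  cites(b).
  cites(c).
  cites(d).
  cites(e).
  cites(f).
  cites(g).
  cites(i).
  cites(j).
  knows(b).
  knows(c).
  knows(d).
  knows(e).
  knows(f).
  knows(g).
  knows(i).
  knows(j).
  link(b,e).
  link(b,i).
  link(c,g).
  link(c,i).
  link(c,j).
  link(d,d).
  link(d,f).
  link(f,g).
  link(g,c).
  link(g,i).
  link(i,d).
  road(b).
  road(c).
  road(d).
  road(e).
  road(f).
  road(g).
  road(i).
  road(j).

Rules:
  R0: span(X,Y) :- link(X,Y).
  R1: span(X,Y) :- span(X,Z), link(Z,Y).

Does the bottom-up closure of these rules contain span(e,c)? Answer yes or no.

no

round 1: derive span(b,e) via R0 from link(b,e)
round 1: derive span(b,i) via R0 from link(b,i)
round 1: derive span(c,g) via R0 from link(c,g)
round 1: derive span(c,i) via R0 from link(c,i)
round 1: derive span(c,j) via R0 from link(c,j)
round 1: derive span(d,d) via R0 from link(d,d)
round 1: derive span(d,f) via R0 from link(d,f)
round 1: derive span(f,g) via R0 from link(f,g)
round 1: derive span(g,c) via R0 from link(g,c)
round 1: derive span(g,i) via R0 from link(g,i)
round 1: derive span(i,d) via R0 from link(i,d)
round 2: derive span(b,d) via R1 from span(b,i), link(i,d)
round 2: derive span(c,c) via R1 from span(c,g), link(g,c)
round 2: derive span(c,d) via R1 from span(c,i), link(i,d)
round 2: derive span(d,g) via R1 from span(d,f), link(f,g)
round 2: derive span(f,c) via R1 from span(f,g), link(g,c)
round 2: derive span(f,i) via R1 from span(f,g), link(g,i)
round 2: derive span(g,d) via R1 from span(g,i), link(i,d)
round 2: derive span(g,g) via R1 from span(g,c), link(c,g)
round 2: derive span(g,j) via R1 from span(g,c), link(c,j)
round 2: derive span(i,f) via R1 from span(i,d), link(d,f)
round 3: derive span(b,f) via R1 from span(b,d), link(d,f)
round 3: derive span(c,f) via R1 from span(c,d), link(d,f)
round 3: derive span(d,c) via R1 from span(d,g), link(g,c)
round 3: derive span(d,i) via R1 from span(d,g), link(g,i)
round 3: derive span(f,d) via R1 from span(f,i), link(i,d)
round 3: derive span(f,j) via R1 from span(f,c), link(c,j)
round 3: derive span(g,f) via R1 from span(g,d), link(d,f)
round 3: derive span(i,g) via R1 from span(i,f), link(f,g)
round 4: derive span(b,g) via R1 from span(b,f), link(f,g)
round 4: derive span(d,j) via R1 from span(d,c), link(c,j)
round 4: derive span(f,f) via R1 from span(f,d), link(d,f)
round 4: derive span(i,c) via R1 from span(i,g), link(g,c)
round 4: derive span(i,i) via R1 from span(i,g), link(g,i)
round 5: derive span(b,c) via R1 from span(b,g), link(g,c)
round 5: derive span(i,j) via R1 from span(i,c), link(c,j)
round 6: derive span(b,j) via R1 from span(b,c), link(c,j)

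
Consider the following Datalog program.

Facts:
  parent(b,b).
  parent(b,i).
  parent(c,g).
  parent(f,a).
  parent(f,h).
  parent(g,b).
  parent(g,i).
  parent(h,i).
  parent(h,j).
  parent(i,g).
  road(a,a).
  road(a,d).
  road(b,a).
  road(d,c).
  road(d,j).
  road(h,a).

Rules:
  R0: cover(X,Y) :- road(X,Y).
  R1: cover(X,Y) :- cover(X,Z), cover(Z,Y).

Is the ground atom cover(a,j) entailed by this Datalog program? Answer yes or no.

round 1: derive cover(a,a) via R0 from road(a,a)
round 1: derive cover(a,d) via R0 from road(a,d)
round 1: derive cover(b,a) via R0 from road(b,a)
round 1: derive cover(d,c) via R0 from road(d,c)
round 1: derive cover(d,j) via R0 from road(d,j)
round 1: derive cover(h,a) via R0 from road(h,a)
round 2: derive cover(a,c) via R1 from cover(a,d), cover(d,c)
round 2: derive cover(a,j) via R1 from cover(a,d), cover(d,j)
round 2: derive cover(b,d) via R1 from cover(b,a), cover(a,d)
round 2: derive cover(h,d) via R1 from cover(h,a), cover(a,d)
round 3: derive cover(b,c) via R1 from cover(b,a), cover(a,c)
round 3: derive cover(b,j) via R1 from cover(b,a), cover(a,j)
round 3: derive cover(h,c) via R1 from cover(h,a), cover(a,c)
round 3: derive cover(h,j) via R1 from cover(h,a), cover(a,j)

yes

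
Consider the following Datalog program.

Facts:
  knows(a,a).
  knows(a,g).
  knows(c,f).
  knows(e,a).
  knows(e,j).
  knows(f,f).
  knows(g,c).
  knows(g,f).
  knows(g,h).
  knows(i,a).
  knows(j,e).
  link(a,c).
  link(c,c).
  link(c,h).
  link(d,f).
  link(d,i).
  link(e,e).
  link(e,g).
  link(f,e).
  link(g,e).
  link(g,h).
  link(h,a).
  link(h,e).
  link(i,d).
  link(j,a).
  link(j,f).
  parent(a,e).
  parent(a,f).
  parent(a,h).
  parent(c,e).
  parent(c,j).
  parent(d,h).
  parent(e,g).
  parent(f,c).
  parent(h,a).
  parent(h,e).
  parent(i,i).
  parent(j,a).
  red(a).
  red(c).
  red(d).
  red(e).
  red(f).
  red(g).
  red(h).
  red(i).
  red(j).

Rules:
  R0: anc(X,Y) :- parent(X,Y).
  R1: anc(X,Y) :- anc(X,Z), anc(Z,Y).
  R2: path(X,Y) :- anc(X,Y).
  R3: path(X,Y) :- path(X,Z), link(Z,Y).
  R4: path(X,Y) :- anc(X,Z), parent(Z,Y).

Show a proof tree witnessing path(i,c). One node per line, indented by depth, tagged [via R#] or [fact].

round 1: derive anc(a,e) via R0 from parent(a,e)
round 1: derive anc(a,f) via R0 from parent(a,f)
round 1: derive anc(a,h) via R0 from parent(a,h)
round 1: derive anc(c,e) via R0 from parent(c,e)
round 1: derive anc(c,j) via R0 from parent(c,j)
round 1: derive anc(d,h) via R0 from parent(d,h)
round 1: derive anc(e,g) via R0 from parent(e,g)
round 1: derive anc(f,c) via R0 from parent(f,c)
round 1: derive anc(h,a) via R0 from parent(h,a)
round 1: derive anc(h,e) via R0 from parent(h,e)
round 1: derive anc(i,i) via R0 from parent(i,i)
round 1: derive anc(j,a) via R0 from parent(j,a)
round 2: derive anc(a,a) via R1 from anc(a,h), anc(h,a)
round 2: derive anc(a,c) via R1 from anc(a,f), anc(f,c)
round 2: derive anc(a,g) via R1 from anc(a,e), anc(e,g)
round 2: derive anc(c,a) via R1 from anc(c,j), anc(j,a)
round 2: derive anc(c,g) via R1 from anc(c,e), anc(e,g)
round 2: derive anc(d,a) via R1 from anc(d,h), anc(h,a)
round 2: derive anc(d,e) via R1 from anc(d,h), anc(h,e)
round 2: derive anc(f,e) via R1 from anc(f,c), anc(c,e)
round 2: derive anc(f,j) via R1 from anc(f,c), anc(c,j)
round 2: derive anc(h,f) via R1 from anc(h,a), anc(a,f)
round 2: derive anc(h,g) via R1 from anc(h,e), anc(e,g)
round 2: derive anc(h,h) via R1 from anc(h,a), anc(a,h)
round 2: derive anc(j,e) via R1 from anc(j,a), anc(a,e)
round 2: derive anc(j,f) via R1 from anc(j,a), anc(a,f)
round 2: derive anc(j,h) via R1 from anc(j,a), anc(a,h)
round 2: derive path(a,e) via R2 from anc(a,e)
round 2: derive path(a,f) via R2 from anc(a,f)
round 2: derive path(a,h) via R2 from anc(a,h)
round 2: derive path(c,e) via R2 from anc(c,e)
round 2: derive path(c,j) via R2 from anc(c,j)
round 2: derive path(d,h) via R2 from anc(d,h)
round 2: derive path(e,g) via R2 from anc(e,g)
round 2: derive path(f,c) via R2 from anc(f,c)
round 2: derive path(h,a) via R2 from anc(h,a)
round 2: derive path(h,e) via R2 from anc(h,e)
round 2: derive path(i,i) via R2 from anc(i,i)
round 2: derive path(j,a) via R2 from anc(j,a)
round 2: derive path(a,a) via R4 from anc(a,h), parent(h,a)
round 2: derive path(a,c) via R4 from anc(a,f), parent(f,c)
round 2: derive path(a,g) via R4 from anc(a,e), parent(e,g)
round 2: derive path(c,a) via R4 from anc(c,j), parent(j,a)
round 2: derive path(c,g) via R4 from anc(c,e), parent(e,g)
round 2: derive path(d,a) via R4 from anc(d,h), parent(h,a)
round 2: derive path(d,e) via R4 from anc(d,h), parent(h,e)
round 2: derive path(f,e) via R4 from anc(f,c), parent(c,e)
round 2: derive path(f,j) via R4 from anc(f,c), parent(c,j)
round 2: derive path(h,f) via R4 from anc(h,a), parent(a,f)
round 2: derive path(h,g) via R4 from anc(h,e), parent(e,g)
round 2: derive path(h,h) via R4 from anc(h,a), parent(a,h)
round 2: derive path(j,e) via R4 from anc(j,a), parent(a,e)
round 2: derive path(j,f) via R4 from anc(j,a), parent(a,f)
round 2: derive path(j,h) via R4 from anc(j,a), parent(a,h)
round 3: derive anc(a,j) via R1 from anc(a,c), anc(c,j)
round 3: derive anc(c,c) via R1 from anc(c,a), anc(a,c)
round 3: derive anc(c,f) via R1 from anc(c,a), anc(a,f)
round 3: derive anc(c,h) via R1 from anc(c,a), anc(a,h)
round 3: derive anc(d,c) via R1 from anc(d,a), anc(a,c)
round 3: derive anc(d,f) via R1 from anc(d,a), anc(a,f)
round 3: derive anc(d,g) via R1 from anc(d,a), anc(a,g)
round 3: derive anc(f,a) via R1 from anc(f,c), anc(c,a)
round 3: derive anc(f,f) via R1 from anc(f,j), anc(j,f)
round 3: derive anc(f,g) via R1 from anc(f,c), anc(c,g)
round 3: derive anc(f,h) via R1 from anc(f,j), anc(j,h)
round 3: derive anc(h,c) via R1 from anc(h,a), anc(a,c)
round 3: derive anc(h,j) via R1 from anc(h,f), anc(f,j)
round 3: derive anc(j,c) via R1 from anc(j,a), anc(a,c)
round 3: derive anc(j,g) via R1 from anc(j,a), anc(a,g)
round 3: derive anc(j,j) via R1 from anc(j,f), anc(f,j)
round 3: derive path(c,c) via R3 from path(c,a), link(a,c)
round 3: derive path(c,f) via R3 from path(c,j), link(j,f)
round 3: derive path(c,h) via R3 from path(c,g), link(g,h)
round 3: derive path(d,c) via R3 from path(d,a), link(a,c)
round 3: derive path(d,g) via R3 from path(d,e), link(e,g)
round 3: derive path(e,e) via R3 from path(e,g), link(g,e)
round 3: derive path(e,h) via R3 from path(e,g), link(g,h)
round 3: derive path(f,a) via R3 from path(f,j), link(j,a)
round 3: derive path(f,f) via R3 from path(f,j), link(j,f)
round 3: derive path(f,g) via R3 from path(f,e), link(e,g)
round 3: derive path(f,h) via R3 from path(f,c), link(c,h)
round 3: derive path(h,c) via R3 from path(h,a), link(a,c)
round 3: derive path(i,d) via R3 from path(i,i), link(i,d)
round 3: derive path(j,c) via R3 from path(j,a), link(a,c)
round 3: derive path(j,g) via R3 from path(j,e), link(e,g)
round 3: derive path(a,j) via R4 from anc(a,c), parent(c,j)
round 3: derive path(d,f) via R4 from anc(d,a), parent(a,f)
round 4: derive anc(d,j) via R1 from anc(d,a), anc(a,j)
round 4: derive path(h,j) via R2 from anc(h,j)
round 4: derive path(j,j) via R2 from anc(j,j)
round 4: derive path(e,a) via R3 from path(e,h), link(h,a)
round 4: derive path(i,f) via R3 from path(i,d), link(d,f)
round 4: derive path(d,j) via R4 from anc(d,c), parent(c,j)
round 5: derive path(e,c) via R3 from path(e,a), link(a,c)
round 5: derive path(i,e) via R3 from path(i,f), link(f,e)
round 6: derive path(i,g) via R3 from path(i,e), link(e,g)
round 7: derive path(i,h) via R3 from path(i,g), link(g,h)
round 8: derive path(i,a) via R3 from path(i,h), link(h,a)
round 9: derive path(i,c) via R3 from path(i,a), link(a,c)

path(i,c)  [via R3]
  path(i,a)  [via R3]
    path(i,h)  [via R3]
      path(i,g)  [via R3]
        path(i,e)  [via R3]
          path(i,f)  [via R3]
            path(i,d)  [via R3]
              path(i,i)  [via R2]
                anc(i,i)  [via R0]
                  parent(i,i)  [fact]
              link(i,d)  [fact]
            link(d,f)  [fact]
          link(f,e)  [fact]
        link(e,g)  [fact]
      link(g,h)  [fact]
    link(h,a)  [fact]
  link(a,c)  [fact]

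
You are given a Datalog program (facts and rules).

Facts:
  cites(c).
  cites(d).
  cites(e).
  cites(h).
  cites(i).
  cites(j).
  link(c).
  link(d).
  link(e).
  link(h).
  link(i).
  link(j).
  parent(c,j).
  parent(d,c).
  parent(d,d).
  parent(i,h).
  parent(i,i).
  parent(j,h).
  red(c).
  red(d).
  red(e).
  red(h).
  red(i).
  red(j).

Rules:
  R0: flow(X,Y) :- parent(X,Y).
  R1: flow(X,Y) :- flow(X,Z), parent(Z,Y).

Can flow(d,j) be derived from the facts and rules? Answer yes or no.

round 1: derive flow(c,j) via R0 from parent(c,j)
round 1: derive flow(d,c) via R0 from parent(d,c)
round 1: derive flow(d,d) via R0 from parent(d,d)
round 1: derive flow(i,h) via R0 from parent(i,h)
round 1: derive flow(i,i) via R0 from parent(i,i)
round 1: derive flow(j,h) via R0 from parent(j,h)
round 2: derive flow(c,h) via R1 from flow(c,j), parent(j,h)
round 2: derive flow(d,j) via R1 from flow(d,c), parent(c,j)
round 3: derive flow(d,h) via R1 from flow(d,j), parent(j,h)

yes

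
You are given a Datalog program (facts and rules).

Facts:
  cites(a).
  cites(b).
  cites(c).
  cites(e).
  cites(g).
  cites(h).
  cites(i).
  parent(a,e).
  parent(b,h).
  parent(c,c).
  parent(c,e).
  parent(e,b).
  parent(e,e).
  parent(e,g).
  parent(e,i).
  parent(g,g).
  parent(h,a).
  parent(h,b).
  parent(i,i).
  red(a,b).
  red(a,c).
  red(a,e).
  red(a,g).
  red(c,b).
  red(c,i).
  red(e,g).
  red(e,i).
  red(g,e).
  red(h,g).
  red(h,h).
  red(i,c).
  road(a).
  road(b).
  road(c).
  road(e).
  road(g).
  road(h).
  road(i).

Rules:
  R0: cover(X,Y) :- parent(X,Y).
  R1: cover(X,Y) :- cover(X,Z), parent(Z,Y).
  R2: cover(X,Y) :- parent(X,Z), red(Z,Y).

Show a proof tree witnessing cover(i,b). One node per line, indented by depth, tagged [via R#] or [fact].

cover(i,b)  [via R1]
  cover(i,e)  [via R1]
    cover(i,c)  [via R2]
      parent(i,i)  [fact]
      red(i,c)  [fact]
    parent(c,e)  [fact]
  parent(e,b)  [fact]

round 1: derive cover(a,e) via R0 from parent(a,e)
round 1: derive cover(b,h) via R0 from parent(b,h)
round 1: derive cover(c,c) via R0 from parent(c,c)
round 1: derive cover(c,e) via R0 from parent(c,e)
round 1: derive cover(e,b) via R0 from parent(e,b)
round 1: derive cover(e,e) via R0 from parent(e,e)
round 1: derive cover(e,g) via R0 from parent(e,g)
round 1: derive cover(e,i) via R0 from parent(e,i)
round 1: derive cover(g,g) via R0 from parent(g,g)
round 1: derive cover(h,a) via R0 from parent(h,a)
round 1: derive cover(h,b) via R0 from parent(h,b)
round 1: derive cover(i,i) via R0 from parent(i,i)
round 1: derive cover(a,g) via R2 from parent(a,e), red(e,g)
round 1: derive cover(a,i) via R2 from parent(a,e), red(e,i)
round 1: derive cover(b,g) via R2 from parent(b,h), red(h,g)
round 1: derive cover(c,b) via R2 from parent(c,c), red(c,b)
round 1: derive cover(c,g) via R2 from parent(c,e), red(e,g)
round 1: derive cover(c,i) via R2 from parent(c,c), red(c,i)
round 1: derive cover(e,c) via R2 from parent(e,i), red(i,c)
round 1: derive cover(g,e) via R2 from parent(g,g), red(g,e)
round 1: derive cover(h,c) via R2 from parent(h,a), red(a,c)
round 1: derive cover(h,e) via R2 from parent(h,a), red(a,e)
round 1: derive cover(h,g) via R2 from parent(h,a), red(a,g)
round 1: derive cover(i,c) via R2 from parent(i,i), red(i,c)
round 2: derive cover(a,b) via R1 from cover(a,e), parent(e,b)
round 2: derive cover(b,a) via R1 from cover(b,h), parent(h,a)
round 2: derive cover(b,b) via R1 from cover(b,h), parent(h,b)
round 2: derive cover(c,h) via R1 from cover(c,b), parent(b,h)
round 2: derive cover(e,h) via R1 from cover(e,b), parent(b,h)
round 2: derive cover(g,b) via R1 from cover(g,e), parent(e,b)
round 2: derive cover(g,i) via R1 from cover(g,e), parent(e,i)
round 2: derive cover(h,h) via R1 from cover(h,b), parent(b,h)
round 2: derive cover(h,i) via R1 from cover(h,e), parent(e,i)
round 2: derive cover(i,e) via R1 from cover(i,c), parent(c,e)
round 3: derive cover(a,h) via R1 from cover(a,b), parent(b,h)
round 3: derive cover(b,e) via R1 from cover(b,a), parent(a,e)
round 3: derive cover(c,a) via R1 from cover(c,h), parent(h,a)
round 3: derive cover(e,a) via R1 from cover(e,h), parent(h,a)
round 3: derive cover(g,h) via R1 from cover(g,b), parent(b,h)
round 3: derive cover(i,b) via R1 from cover(i,e), parent(e,b)
round 3: derive cover(i,g) via R1 from cover(i,e), parent(e,g)
round 4: derive cover(a,a) via R1 from cover(a,h), parent(h,a)
round 4: derive cover(b,i) via R1 from cover(b,e), parent(e,i)
round 4: derive cover(g,a) via R1 from cover(g,h), parent(h,a)
round 4: derive cover(i,h) via R1 from cover(i,b), parent(b,h)
round 5: derive cover(i,a) via R1 from cover(i,h), parent(h,a)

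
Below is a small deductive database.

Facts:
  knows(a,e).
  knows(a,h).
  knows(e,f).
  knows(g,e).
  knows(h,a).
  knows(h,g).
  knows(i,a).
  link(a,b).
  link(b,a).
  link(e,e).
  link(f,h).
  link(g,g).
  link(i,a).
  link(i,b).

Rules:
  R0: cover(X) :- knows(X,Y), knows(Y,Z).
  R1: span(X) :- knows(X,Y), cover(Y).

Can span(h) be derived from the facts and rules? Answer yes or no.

round 1: derive cover(a) via R0 from knows(a,e), knows(e,f)
round 1: derive cover(g) via R0 from knows(g,e), knows(e,f)
round 1: derive cover(h) via R0 from knows(h,a), knows(a,e)
round 1: derive cover(i) via R0 from knows(i,a), knows(a,e)
round 2: derive span(a) via R1 from knows(a,h), cover(h)
round 2: derive span(h) via R1 from knows(h,a), cover(a)
round 2: derive span(i) via R1 from knows(i,a), cover(a)

yes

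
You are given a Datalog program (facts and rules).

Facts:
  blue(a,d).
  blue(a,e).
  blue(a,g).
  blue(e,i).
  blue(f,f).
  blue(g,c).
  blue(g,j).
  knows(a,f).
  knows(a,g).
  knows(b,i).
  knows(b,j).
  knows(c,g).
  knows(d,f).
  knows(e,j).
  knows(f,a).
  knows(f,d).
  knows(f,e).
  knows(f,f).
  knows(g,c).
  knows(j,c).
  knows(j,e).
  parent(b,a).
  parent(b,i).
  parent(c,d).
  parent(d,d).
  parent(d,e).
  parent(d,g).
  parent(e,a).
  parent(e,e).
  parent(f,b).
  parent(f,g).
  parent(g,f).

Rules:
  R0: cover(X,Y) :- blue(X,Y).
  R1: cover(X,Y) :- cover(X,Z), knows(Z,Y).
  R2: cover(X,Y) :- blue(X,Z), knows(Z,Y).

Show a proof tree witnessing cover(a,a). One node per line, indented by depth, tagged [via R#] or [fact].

round 1: derive cover(a,d) via R0 from blue(a,d)
round 1: derive cover(a,e) via R0 from blue(a,e)
round 1: derive cover(a,g) via R0 from blue(a,g)
round 1: derive cover(e,i) via R0 from blue(e,i)
round 1: derive cover(f,f) via R0 from blue(f,f)
round 1: derive cover(g,c) via R0 from blue(g,c)
round 1: derive cover(g,j) via R0 from blue(g,j)
round 1: derive cover(a,c) via R2 from blue(a,g), knows(g,c)
round 1: derive cover(a,f) via R2 from blue(a,d), knows(d,f)
round 1: derive cover(a,j) via R2 from blue(a,e), knows(e,j)
round 1: derive cover(f,a) via R2 from blue(f,f), knows(f,a)
round 1: derive cover(f,d) via R2 from blue(f,f), knows(f,d)
round 1: derive cover(f,e) via R2 from blue(f,f), knows(f,e)
round 1: derive cover(g,e) via R2 from blue(g,j), knows(j,e)
round 1: derive cover(g,g) via R2 from blue(g,c), knows(c,g)
round 2: derive cover(a,a) via R1 from cover(a,f), knows(f,a)
round 2: derive cover(f,g) via R1 from cover(f,a), knows(a,g)
round 2: derive cover(f,j) via R1 from cover(f,e), knows(e,j)
round 3: derive cover(f,c) via R1 from cover(f,g), knows(g,c)

cover(a,a)  [via R1]
  cover(a,f)  [via R2]
    blue(a,d)  [fact]
    knows(d,f)  [fact]
  knows(f,a)  [fact]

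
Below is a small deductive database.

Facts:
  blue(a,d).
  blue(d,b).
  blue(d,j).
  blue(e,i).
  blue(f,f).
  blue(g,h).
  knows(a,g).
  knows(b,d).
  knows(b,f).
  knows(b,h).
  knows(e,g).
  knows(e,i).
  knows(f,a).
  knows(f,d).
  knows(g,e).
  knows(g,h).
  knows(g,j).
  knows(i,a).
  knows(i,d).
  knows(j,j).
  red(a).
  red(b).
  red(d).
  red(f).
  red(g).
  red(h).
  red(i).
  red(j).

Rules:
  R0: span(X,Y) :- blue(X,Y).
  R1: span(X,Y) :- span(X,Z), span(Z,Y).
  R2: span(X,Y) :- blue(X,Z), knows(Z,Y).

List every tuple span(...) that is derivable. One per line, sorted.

round 1: derive span(a,d) via R0 from blue(a,d)
round 1: derive span(d,b) via R0 from blue(d,b)
round 1: derive span(d,j) via R0 from blue(d,j)
round 1: derive span(e,i) via R0 from blue(e,i)
round 1: derive span(f,f) via R0 from blue(f,f)
round 1: derive span(g,h) via R0 from blue(g,h)
round 1: derive span(d,d) via R2 from blue(d,b), knows(b,d)
round 1: derive span(d,f) via R2 from blue(d,b), knows(b,f)
round 1: derive span(d,h) via R2 from blue(d,b), knows(b,h)
round 1: derive span(e,a) via R2 from blue(e,i), knows(i,a)
round 1: derive span(e,d) via R2 from blue(e,i), knows(i,d)
round 1: derive span(f,a) via R2 from blue(f,f), knows(f,a)
round 1: derive span(f,d) via R2 from blue(f,f), knows(f,d)
round 2: derive span(a,b) via R1 from span(a,d), span(d,b)
round 2: derive span(a,f) via R1 from span(a,d), span(d,f)
round 2: derive span(a,h) via R1 from span(a,d), span(d,h)
round 2: derive span(a,j) via R1 from span(a,d), span(d,j)
round 2: derive span(d,a) via R1 from span(d,f), span(f,a)
round 2: derive span(e,b) via R1 from span(e,d), span(d,b)
round 2: derive span(e,f) via R1 from span(e,d), span(d,f)
round 2: derive span(e,h) via R1 from span(e,d), span(d,h)
round 2: derive span(e,j) via R1 from span(e,d), span(d,j)
round 2: derive span(f,b) via R1 from span(f,d), span(d,b)
round 2: derive span(f,h) via R1 from span(f,d), span(d,h)
round 2: derive span(f,j) via R1 from span(f,d), span(d,j)
round 3: derive span(a,a) via R1 from span(a,d), span(d,a)

span(a,a)
span(a,b)
span(a,d)
span(a,f)
span(a,h)
span(a,j)
span(d,a)
span(d,b)
span(d,d)
span(d,f)
span(d,h)
span(d,j)
span(e,a)
span(e,b)
span(e,d)
span(e,f)
span(e,h)
span(e,i)
span(e,j)
span(f,a)
span(f,b)
span(f,d)
span(f,f)
span(f,h)
span(f,j)
span(g,h)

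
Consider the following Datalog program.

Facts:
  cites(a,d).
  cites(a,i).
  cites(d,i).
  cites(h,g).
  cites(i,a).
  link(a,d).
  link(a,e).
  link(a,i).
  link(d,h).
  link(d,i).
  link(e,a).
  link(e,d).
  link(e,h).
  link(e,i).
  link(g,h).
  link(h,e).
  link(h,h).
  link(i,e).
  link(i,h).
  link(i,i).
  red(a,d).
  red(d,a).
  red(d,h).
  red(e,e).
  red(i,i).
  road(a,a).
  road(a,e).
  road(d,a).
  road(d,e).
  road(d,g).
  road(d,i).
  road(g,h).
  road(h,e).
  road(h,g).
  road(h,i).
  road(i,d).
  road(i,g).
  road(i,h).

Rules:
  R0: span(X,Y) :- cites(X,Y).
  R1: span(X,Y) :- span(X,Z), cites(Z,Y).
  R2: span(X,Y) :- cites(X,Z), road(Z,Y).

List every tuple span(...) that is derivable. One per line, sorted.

round 1: derive span(a,d) via R0 from cites(a,d)
round 1: derive span(a,i) via R0 from cites(a,i)
round 1: derive span(d,i) via R0 from cites(d,i)
round 1: derive span(h,g) via R0 from cites(h,g)
round 1: derive span(i,a) via R0 from cites(i,a)
round 1: derive span(a,a) via R2 from cites(a,d), road(d,a)
round 1: derive span(a,e) via R2 from cites(a,d), road(d,e)
round 1: derive span(a,g) via R2 from cites(a,d), road(d,g)
round 1: derive span(a,h) via R2 from cites(a,i), road(i,h)
round 1: derive span(d,d) via R2 from cites(d,i), road(i,d)
round 1: derive span(d,g) via R2 from cites(d,i), road(i,g)
round 1: derive span(d,h) via R2 from cites(d,i), road(i,h)
round 1: derive span(h,h) via R2 from cites(h,g), road(g,h)
round 1: derive span(i,e) via R2 from cites(i,a), road(a,e)
round 2: derive span(d,a) via R1 from span(d,i), cites(i,a)
round 2: derive span(i,d) via R1 from span(i,a), cites(a,d)
round 2: derive span(i,i) via R1 from span(i,a), cites(a,i)

span(a,a)
span(a,d)
span(a,e)
span(a,g)
span(a,h)
span(a,i)
span(d,a)
span(d,d)
span(d,g)
span(d,h)
span(d,i)
span(h,g)
span(h,h)
span(i,a)
span(i,d)
span(i,e)
span(i,i)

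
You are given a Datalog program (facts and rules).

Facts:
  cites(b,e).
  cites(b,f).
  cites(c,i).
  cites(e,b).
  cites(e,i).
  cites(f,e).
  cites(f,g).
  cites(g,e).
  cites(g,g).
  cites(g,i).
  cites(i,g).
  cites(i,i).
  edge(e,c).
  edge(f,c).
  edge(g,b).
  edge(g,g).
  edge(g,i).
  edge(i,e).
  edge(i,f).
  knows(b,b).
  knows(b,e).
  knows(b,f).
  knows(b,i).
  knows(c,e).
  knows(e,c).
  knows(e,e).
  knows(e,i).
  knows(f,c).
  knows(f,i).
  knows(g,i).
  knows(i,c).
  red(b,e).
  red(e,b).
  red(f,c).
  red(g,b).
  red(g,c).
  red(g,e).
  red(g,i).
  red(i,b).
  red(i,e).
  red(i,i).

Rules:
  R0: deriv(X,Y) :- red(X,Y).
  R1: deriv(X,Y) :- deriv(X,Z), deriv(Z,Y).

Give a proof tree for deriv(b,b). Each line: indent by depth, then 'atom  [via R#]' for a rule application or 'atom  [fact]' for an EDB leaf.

deriv(b,b)  [via R1]
  deriv(b,e)  [via R0]
    red(b,e)  [fact]
  deriv(e,b)  [via R0]
    red(e,b)  [fact]

round 1: derive deriv(b,e) via R0 from red(b,e)
round 1: derive deriv(e,b) via R0 from red(e,b)
round 1: derive deriv(f,c) via R0 from red(f,c)
round 1: derive deriv(g,b) via R0 from red(g,b)
round 1: derive deriv(g,c) via R0 from red(g,c)
round 1: derive deriv(g,e) via R0 from red(g,e)
round 1: derive deriv(g,i) via R0 from red(g,i)
round 1: derive deriv(i,b) via R0 from red(i,b)
round 1: derive deriv(i,e) via R0 from red(i,e)
round 1: derive deriv(i,i) via R0 from red(i,i)
round 2: derive deriv(b,b) via R1 from deriv(b,e), deriv(e,b)
round 2: derive deriv(e,e) via R1 from deriv(e,b), deriv(b,e)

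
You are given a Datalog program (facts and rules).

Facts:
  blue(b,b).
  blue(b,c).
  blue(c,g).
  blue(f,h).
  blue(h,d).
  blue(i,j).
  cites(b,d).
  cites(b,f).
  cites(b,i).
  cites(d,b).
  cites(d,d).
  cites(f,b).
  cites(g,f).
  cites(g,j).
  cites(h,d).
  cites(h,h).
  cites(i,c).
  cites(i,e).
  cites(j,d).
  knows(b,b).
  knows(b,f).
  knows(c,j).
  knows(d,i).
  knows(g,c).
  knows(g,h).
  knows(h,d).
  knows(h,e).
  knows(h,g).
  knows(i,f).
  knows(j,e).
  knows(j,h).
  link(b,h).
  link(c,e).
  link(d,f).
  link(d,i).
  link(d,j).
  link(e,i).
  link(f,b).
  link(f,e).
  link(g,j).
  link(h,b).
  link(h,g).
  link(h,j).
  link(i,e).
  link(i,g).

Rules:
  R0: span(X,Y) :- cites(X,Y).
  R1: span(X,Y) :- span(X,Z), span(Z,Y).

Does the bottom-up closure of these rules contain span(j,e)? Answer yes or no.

yes

round 1: derive span(b,d) via R0 from cites(b,d)
round 1: derive span(b,f) via R0 from cites(b,f)
round 1: derive span(b,i) via R0 from cites(b,i)
round 1: derive span(d,b) via R0 from cites(d,b)
round 1: derive span(d,d) via R0 from cites(d,d)
round 1: derive span(f,b) via R0 from cites(f,b)
round 1: derive span(g,f) via R0 from cites(g,f)
round 1: derive span(g,j) via R0 from cites(g,j)
round 1: derive span(h,d) via R0 from cites(h,d)
round 1: derive span(h,h) via R0 from cites(h,h)
round 1: derive span(i,c) via R0 from cites(i,c)
round 1: derive span(i,e) via R0 from cites(i,e)
round 1: derive span(j,d) via R0 from cites(j,d)
round 2: derive span(b,b) via R1 from span(b,d), span(d,b)
round 2: derive span(b,c) via R1 from span(b,i), span(i,c)
round 2: derive span(b,e) via R1 from span(b,i), span(i,e)
round 2: derive span(d,f) via R1 from span(d,b), span(b,f)
round 2: derive span(d,i) via R1 from span(d,b), span(b,i)
round 2: derive span(f,d) via R1 from span(f,b), span(b,d)
round 2: derive span(f,f) via R1 from span(f,b), span(b,f)
round 2: derive span(f,i) via R1 from span(f,b), span(b,i)
round 2: derive span(g,b) via R1 from span(g,f), span(f,b)
round 2: derive span(g,d) via R1 from span(g,j), span(j,d)
round 2: derive span(h,b) via R1 from span(h,d), span(d,b)
round 2: derive span(j,b) via R1 from span(j,d), span(d,b)
round 3: derive span(d,c) via R1 from span(d,b), span(b,c)
round 3: derive span(d,e) via R1 from span(d,b), span(b,e)
round 3: derive span(f,c) via R1 from span(f,b), span(b,c)
round 3: derive span(f,e) via R1 from span(f,b), span(b,e)
round 3: derive span(g,c) via R1 from span(g,b), span(b,c)
round 3: derive span(g,e) via R1 from span(g,b), span(b,e)
round 3: derive span(g,i) via R1 from span(g,b), span(b,i)
round 3: derive span(h,c) via R1 from span(h,b), span(b,c)
round 3: derive span(h,e) via R1 from span(h,b), span(b,e)
round 3: derive span(h,f) via R1 from span(h,b), span(b,f)
round 3: derive span(h,i) via R1 from span(h,b), span(b,i)
round 3: derive span(j,c) via R1 from span(j,b), span(b,c)
round 3: derive span(j,e) via R1 from span(j,b), span(b,e)
round 3: derive span(j,f) via R1 from span(j,b), span(b,f)
round 3: derive span(j,i) via R1 from span(j,b), span(b,i)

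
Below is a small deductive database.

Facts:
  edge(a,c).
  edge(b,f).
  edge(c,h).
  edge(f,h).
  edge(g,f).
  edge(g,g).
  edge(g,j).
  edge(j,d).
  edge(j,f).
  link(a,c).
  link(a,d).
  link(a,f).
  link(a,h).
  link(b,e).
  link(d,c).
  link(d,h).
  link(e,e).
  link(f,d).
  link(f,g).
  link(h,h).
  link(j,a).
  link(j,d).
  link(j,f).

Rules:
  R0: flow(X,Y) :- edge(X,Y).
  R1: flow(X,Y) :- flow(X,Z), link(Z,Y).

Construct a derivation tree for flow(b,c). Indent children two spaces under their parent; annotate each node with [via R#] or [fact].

flow(b,c)  [via R1]
  flow(b,d)  [via R1]
    flow(b,f)  [via R0]
      edge(b,f)  [fact]
    link(f,d)  [fact]
  link(d,c)  [fact]

round 1: derive flow(a,c) via R0 from edge(a,c)
round 1: derive flow(b,f) via R0 from edge(b,f)
round 1: derive flow(c,h) via R0 from edge(c,h)
round 1: derive flow(f,h) via R0 from edge(f,h)
round 1: derive flow(g,f) via R0 from edge(g,f)
round 1: derive flow(g,g) via R0 from edge(g,g)
round 1: derive flow(g,j) via R0 from edge(g,j)
round 1: derive flow(j,d) via R0 from edge(j,d)
round 1: derive flow(j,f) via R0 from edge(j,f)
round 2: derive flow(b,d) via R1 from flow(b,f), link(f,d)
round 2: derive flow(b,g) via R1 from flow(b,f), link(f,g)
round 2: derive flow(g,a) via R1 from flow(g,j), link(j,a)
round 2: derive flow(g,d) via R1 from flow(g,f), link(f,d)
round 2: derive flow(j,c) via R1 from flow(j,d), link(d,c)
round 2: derive flow(j,g) via R1 from flow(j,f), link(f,g)
round 2: derive flow(j,h) via R1 from flow(j,d), link(d,h)
round 3: derive flow(b,c) via R1 from flow(b,d), link(d,c)
round 3: derive flow(b,h) via R1 from flow(b,d), link(d,h)
round 3: derive flow(g,c) via R1 from flow(g,a), link(a,c)
round 3: derive flow(g,h) via R1 from flow(g,a), link(a,h)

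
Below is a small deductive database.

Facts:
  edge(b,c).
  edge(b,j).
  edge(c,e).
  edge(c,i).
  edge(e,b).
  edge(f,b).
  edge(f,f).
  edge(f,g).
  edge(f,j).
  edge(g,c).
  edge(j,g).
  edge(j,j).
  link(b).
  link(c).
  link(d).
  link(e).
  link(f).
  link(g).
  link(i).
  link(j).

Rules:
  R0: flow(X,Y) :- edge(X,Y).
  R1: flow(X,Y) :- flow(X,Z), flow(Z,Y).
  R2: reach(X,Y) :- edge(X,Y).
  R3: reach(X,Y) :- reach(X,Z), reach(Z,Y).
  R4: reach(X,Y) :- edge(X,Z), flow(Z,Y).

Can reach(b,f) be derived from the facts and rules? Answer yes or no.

no

round 1: derive flow(b,c) via R0 from edge(b,c)
round 1: derive flow(b,j) via R0 from edge(b,j)
round 1: derive flow(c,e) via R0 from edge(c,e)
round 1: derive flow(c,i) via R0 from edge(c,i)
round 1: derive flow(e,b) via R0 from edge(e,b)
round 1: derive flow(f,b) via R0 from edge(f,b)
round 1: derive flow(f,f) via R0 from edge(f,f)
round 1: derive flow(f,g) via R0 from edge(f,g)
round 1: derive flow(f,j) via R0 from edge(f,j)
round 1: derive flow(g,c) via R0 from edge(g,c)
round 1: derive flow(j,g) via R0 from edge(j,g)
round 1: derive flow(j,j) via R0 from edge(j,j)
round 1: derive reach(b,c) via R2 from edge(b,c)
round 1: derive reach(b,j) via R2 from edge(b,j)
round 1: derive reach(c,e) via R2 from edge(c,e)
round 1: derive reach(c,i) via R2 from edge(c,i)
round 1: derive reach(e,b) via R2 from edge(e,b)
round 1: derive reach(f,b) via R2 from edge(f,b)
round 1: derive reach(f,f) via R2 from edge(f,f)
round 1: derive reach(f,g) via R2 from edge(f,g)
round 1: derive reach(f,j) via R2 from edge(f,j)
round 1: derive reach(g,c) via R2 from edge(g,c)
round 1: derive reach(j,g) via R2 from edge(j,g)
round 1: derive reach(j,j) via R2 from edge(j,j)
round 2: derive flow(b,e) via R1 from flow(b,c), flow(c,e)
round 2: derive flow(b,g) via R1 from flow(b,j), flow(j,g)
round 2: derive flow(b,i) via R1 from flow(b,c), flow(c,i)
round 2: derive flow(c,b) via R1 from flow(c,e), flow(e,b)
round 2: derive flow(e,c) via R1 from flow(e,b), flow(b,c)
round 2: derive flow(e,j) via R1 from flow(e,b), flow(b,j)
round 2: derive flow(f,c) via R1 from flow(f,b), flow(b,c)
round 2: derive flow(g,e) via R1 from flow(g,c), flow(c,e)
round 2: derive flow(g,i) via R1 from flow(g,c), flow(c,i)
round 2: derive flow(j,c) via R1 from flow(j,g), flow(g,c)
round 2: derive reach(b,e) via R3 from reach(b,c), reach(c,e)
round 2: derive reach(b,g) via R3 from reach(b,j), reach(j,g)
round 2: derive reach(b,i) via R3 from reach(b,c), reach(c,i)
round 2: derive reach(c,b) via R3 from reach(c,e), reach(e,b)
round 2: derive reach(e,c) via R3 from reach(e,b), reach(b,c)
round 2: derive reach(e,j) via R3 from reach(e,b), reach(b,j)
round 2: derive reach(f,c) via R3 from reach(f,b), reach(b,c)
round 2: derive reach(g,e) via R3 from reach(g,c), reach(c,e)
round 2: derive reach(g,i) via R3 from reach(g,c), reach(c,i)
round 2: derive reach(j,c) via R3 from reach(j,g), reach(g,c)
round 3: derive flow(b,b) via R1 from flow(b,c), flow(c,b)
round 3: derive flow(c,c) via R1 from flow(c,b), flow(b,c)
round 3: derive flow(c,g) via R1 from flow(c,b), flow(b,g)
round 3: derive flow(c,j) via R1 from flow(c,b), flow(b,j)
round 3: derive flow(e,e) via R1 from flow(e,b), flow(b,e)
round 3: derive flow(e,g) via R1 from flow(e,b), flow(b,g)
round 3: derive flow(e,i) via R1 from flow(e,b), flow(b,i)
round 3: derive flow(f,e) via R1 from flow(f,b), flow(b,e)
round 3: derive flow(f,i) via R1 from flow(f,b), flow(b,i)
round 3: derive flow(g,b) via R1 from flow(g,c), flow(c,b)
round 3: derive flow(g,j) via R1 from flow(g,e), flow(e,j)
round 3: derive flow(j,b) via R1 from flow(j,c), flow(c,b)
round 3: derive flow(j,e) via R1 from flow(j,c), flow(c,e)
round 3: derive flow(j,i) via R1 from flow(j,c), flow(c,i)
round 3: derive reach(b,b) via R3 from reach(b,c), reach(c,b)
round 3: derive reach(c,c) via R3 from reach(c,b), reach(b,c)
round 3: derive reach(c,g) via R3 from reach(c,b), reach(b,g)
round 3: derive reach(c,j) via R3 from reach(c,b), reach(b,j)
round 3: derive reach(e,e) via R3 from reach(e,b), reach(b,e)
round 3: derive reach(e,g) via R3 from reach(e,b), reach(b,g)
round 3: derive reach(e,i) via R3 from reach(e,b), reach(b,i)
round 3: derive reach(f,e) via R3 from reach(f,b), reach(b,e)
round 3: derive reach(f,i) via R3 from reach(f,b), reach(b,i)
round 3: derive reach(g,b) via R3 from reach(g,c), reach(c,b)
round 3: derive reach(g,j) via R3 from reach(g,e), reach(e,j)
round 3: derive reach(j,b) via R3 from reach(j,c), reach(c,b)
round 3: derive reach(j,e) via R3 from reach(j,c), reach(c,e)
round 3: derive reach(j,i) via R3 from reach(j,c), reach(c,i)
round 4: derive flow(g,g) via R1 from flow(g,b), flow(b,g)
round 4: derive reach(g,g) via R3 from reach(g,b), reach(b,g)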